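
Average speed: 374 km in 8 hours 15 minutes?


Distance: 374 km
Time: 8h 15m = 495 min = 495/60 = 33/4 hours
Speed = 374 ÷ (33/4) = 374 × 4 / 33 = 1496/33 ≈ 45.3 km/h

45.3 km/h


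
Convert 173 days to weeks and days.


24 weeks 5 days

Weeks: 173 ÷ 7 = 24 remainder 5


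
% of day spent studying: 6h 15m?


26.0%

Time: 375 minutes
Day: 1440 minutes
Percentage = (375/1440) × 100 ≈ 26.0%


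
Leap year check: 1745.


No

Rules: divisible by 4 AND (not by 100 OR by 400)
1745 ÷ 4 = 436 remainder 1 → not divisible by 4
Not divisible by 4 → not a leap year


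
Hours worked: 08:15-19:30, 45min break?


10h 30m (630 minutes)

Total time = (19×60+30) - (8×60+15)
= 1170 - 495 = 675 min
Minus break: 675 - 45 = 630 min
= 10h 30m


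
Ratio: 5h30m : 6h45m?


Duration 1: 330 minutes
Duration 2: 405 minutes
Ratio = 330:405
GCD = 15
Simplified = 22:27
As a decimal: 22/27 ≈ 0.81

22:27 (0.81)


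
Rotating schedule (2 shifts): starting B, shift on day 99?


Shifts: A, B
Start: B (index 1)
Day 99: (1 + 99 - 1) mod 2
= 99 mod 2
= 1
Index 1 → shift B

Shift B


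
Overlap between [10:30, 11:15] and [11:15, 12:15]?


Meeting A: 630-675 (in minutes from midnight)
Meeting B: 675-735
Overlap start = max(630, 675) = 675
Overlap end = min(675, 735) = 675
Overlap = max(0, 675 - 675) = 0 min

0 minutes


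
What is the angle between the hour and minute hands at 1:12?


36.0°

Hour hand = 1×30 + 12×0.5 = 36.0°
Minute hand = 12×6 = 72°
Difference = |36.0 - 72| = 36.0°


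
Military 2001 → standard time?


8:01 PM

Hour: 20
20 - 12 = 8 → PM


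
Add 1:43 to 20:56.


Start: 1256 minutes from midnight
Add: 103 minutes
Total: 1359 minutes
Hours: 1359 ÷ 60 = 22 remainder 39

22:39


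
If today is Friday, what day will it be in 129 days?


Start: Friday (index 4)
(4 + 129) mod 7
= 133 mod 7
= 0
Index 0 → Monday

Monday


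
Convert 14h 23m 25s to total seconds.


Hours: 14 × 3600 = 50400
Minutes: 23 × 60 = 1380
Seconds: 25
Total = 50400 + 1380 + 25 = 51805

51805 seconds


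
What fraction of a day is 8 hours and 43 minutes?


Total minutes: 8×60 + 43 = 523
Day = 24×60 = 1440 minutes
Fraction = 523/1440 ≈ 0.3632
As a percentage: 523/1440 × 100 ≈ 36.32%

0.3632 (36.32%)


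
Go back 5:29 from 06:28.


Start: 388 minutes from midnight
Subtract: 329 minutes
Remaining: 388 - 329 = 59
Hours: 0, Minutes: 59

00:59


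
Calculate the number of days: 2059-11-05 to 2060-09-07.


From November 5, 2059 to September 7, 2060
Rest of November 2059: 30 - 5 = 25
Full months: December 31, January 31, February 2060 29, March 31, April 30, May 31, June 30, July 31, August 31
Days into September 2060: 7
Total = 25 + 31 + 31 + 29 + 31 + 30 + 31 + 30 + 31 + 31 + 7 = 307 days

307 days


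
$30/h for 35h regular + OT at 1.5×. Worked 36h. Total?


Regular: 35h × $30 = $1050.00
Overtime: 36 - 35 = 1h
OT pay: 1h × $30 × 1.5 = $45.00
Total = $1050.00 + $45.00 = $1095.00

$1095.00


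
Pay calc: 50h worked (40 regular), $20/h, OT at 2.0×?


Regular: 40h × $20 = $800.00
Overtime: 50 - 40 = 10h
OT pay: 10h × $20 × 2.0 = $400.00
Total = $800.00 + $400.00 = $1200.00

$1200.00


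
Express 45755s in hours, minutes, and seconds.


12h 42m 35s

Hours: 45755 ÷ 3600 = 12 remainder 2555
Minutes: 2555 ÷ 60 = 42 remainder 35
Seconds: 35


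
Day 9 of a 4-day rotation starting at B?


Shifts: A, B, C, D
Start: B (index 1)
Day 9: (1 + 9 - 1) mod 4
= 9 mod 4
= 1
Index 1 → shift B

Shift B


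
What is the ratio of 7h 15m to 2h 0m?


Duration 1: 435 minutes
Duration 2: 120 minutes
Ratio = 435:120
GCD = 15
Simplified = 29:8
As a decimal: 29/8 ≈ 3.63

29:8 (3.63)


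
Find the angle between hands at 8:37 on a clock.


Hour hand = 8×30 + 37×0.5 = 258.5°
Minute hand = 37×6 = 222°
Difference = |258.5 - 222| = 36.5°

36.5°


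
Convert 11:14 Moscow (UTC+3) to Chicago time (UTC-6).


02:14

Time difference = UTC-6 - UTC+3 = -9 hours
New hour = (11 -9) mod 24
= 2 mod 24 = 2
Minutes unchanged → 02:14


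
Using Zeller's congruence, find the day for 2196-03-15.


Tuesday

Zeller's congruence:
q=15, m=3, k=96, j=21
h = (15 + ⌊13×4/5⌋ + 96 + ⌊96/4⌋ + ⌊21/4⌋ - 2×21) mod 7
= (15 + 10 + 96 + 24 + 5 - 42) mod 7
= 108 mod 7 = 3
h=3 → Tuesday


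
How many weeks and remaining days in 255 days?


36 weeks 3 days

Weeks: 255 ÷ 7 = 36 remainder 3


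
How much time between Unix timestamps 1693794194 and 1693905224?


Difference = 1693905224 - 1693794194 = 111030 seconds
In hours: 111030 / 3600 ≈ 30.8
In days: 111030 / 86400 ≈ 1.29

111030 seconds (30.8 hours / 1.29 days)


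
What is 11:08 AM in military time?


Input: 11:08 AM
AM hour stays: 11

11:08


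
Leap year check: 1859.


No

Rules: divisible by 4 AND (not by 100 OR by 400)
1859 ÷ 4 = 464 remainder 3 → not divisible by 4
Not divisible by 4 → not a leap year


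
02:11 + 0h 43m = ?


Start: 131 minutes from midnight
Add: 43 minutes
Total: 174 minutes
Hours: 174 ÷ 60 = 2 remainder 54

02:54


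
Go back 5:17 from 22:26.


17:09

Start: 1346 minutes from midnight
Subtract: 317 minutes
Remaining: 1346 - 317 = 1029
Hours: 17, Minutes: 9


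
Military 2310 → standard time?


11:10 PM

Hour: 23
23 - 12 = 11 → PM


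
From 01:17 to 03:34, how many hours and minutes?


End time in minutes: 3×60 + 34 = 214
Start time in minutes: 1×60 + 17 = 77
Difference = 214 - 77 = 137 minutes
= 2 hours 17 minutes

2h 17m


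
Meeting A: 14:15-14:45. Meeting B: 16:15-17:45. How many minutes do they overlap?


0 minutes

Meeting A: 855-885 (in minutes from midnight)
Meeting B: 975-1065
Overlap start = max(855, 975) = 975
Overlap end = min(885, 1065) = 885
Overlap = max(0, 885 - 975) = 0 min


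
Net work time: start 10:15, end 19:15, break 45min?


Total time = (19×60+15) - (10×60+15)
= 1155 - 615 = 540 min
Minus break: 540 - 45 = 495 min
= 8h 15m

8h 15m (495 minutes)


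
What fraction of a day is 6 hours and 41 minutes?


Total minutes: 6×60 + 41 = 401
Day = 24×60 = 1440 minutes
Fraction = 401/1440 ≈ 0.2785
As a percentage: 401/1440 × 100 ≈ 27.85%

0.2785 (27.85%)


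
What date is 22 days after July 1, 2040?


Start: July 1, 2040
Add 22 days
July 1 + 22 = July 23, 2040

July 23, 2040


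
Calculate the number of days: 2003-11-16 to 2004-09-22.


From November 16, 2003 to September 22, 2004
Rest of November 2003: 30 - 16 = 14
Full months: December 31, January 31, February 2004 29, March 31, April 30, May 31, June 30, July 31, August 31
Days into September 2004: 22
Total = 14 + 31 + 31 + 29 + 31 + 30 + 31 + 30 + 31 + 31 + 22 = 311 days

311 days


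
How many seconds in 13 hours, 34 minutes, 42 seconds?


Hours: 13 × 3600 = 46800
Minutes: 34 × 60 = 2040
Seconds: 42
Total = 46800 + 2040 + 42 = 48882

48882 seconds


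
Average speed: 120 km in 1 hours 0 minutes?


Distance: 120 km
Time: 1 hours
Speed = 120 / 1 = 120.0 km/h

120.0 km/h


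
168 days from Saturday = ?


Start: Saturday (index 5)
(5 + 168) mod 7
= 173 mod 7
= 5
Index 5 → Saturday

Saturday


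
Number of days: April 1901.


Month: April (month 4)
April has 30 days

30 days


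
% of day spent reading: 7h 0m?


29.2%

Time: 420 minutes
Day: 1440 minutes
Percentage = (420/1440) × 100 ≈ 29.2%


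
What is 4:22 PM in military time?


Input: 4:22 PM
PM: 4 + 12 = 16

16:22


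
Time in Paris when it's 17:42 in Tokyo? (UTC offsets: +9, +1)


09:42

Time difference = UTC+1 - UTC+9 = -8 hours
New hour = (17 -8) mod 24
= 9 mod 24 = 9
Minutes unchanged → 09:42


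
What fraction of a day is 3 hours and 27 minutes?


0.1438 (14.38%)

Total minutes: 3×60 + 27 = 207
Day = 24×60 = 1440 minutes
Fraction = 207/1440 ≈ 0.1438
As a percentage: 207/1440 × 100 ≈ 14.38%


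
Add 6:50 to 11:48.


Start: 708 minutes from midnight
Add: 410 minutes
Total: 1118 minutes
Hours: 1118 ÷ 60 = 18 remainder 38

18:38


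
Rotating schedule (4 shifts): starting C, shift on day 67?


Shifts: A, B, C, D
Start: C (index 2)
Day 67: (2 + 67 - 1) mod 4
= 68 mod 4
= 0
Index 0 → shift A

Shift A


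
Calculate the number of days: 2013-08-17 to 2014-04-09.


From August 17, 2013 to April 9, 2014
Rest of August 2013: 31 - 17 = 14
Full months: September 30, October 31, November 30, December 31, January 31, February 2014 28, March 31
Days into April 2014: 9
Total = 14 + 30 + 31 + 30 + 31 + 31 + 28 + 31 + 9 = 235 days

235 days


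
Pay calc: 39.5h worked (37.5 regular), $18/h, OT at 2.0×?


$747.00

Regular: 37.5h × $18 = $675.00
Overtime: 39.5 - 37.5 = 2.0h
OT pay: 2.0h × $18 × 2.0 = $72.00
Total = $675.00 + $72.00 = $747.00


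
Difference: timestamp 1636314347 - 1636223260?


Difference = 1636314347 - 1636223260 = 91087 seconds
In hours: 91087 / 3600 ≈ 25.3
In days: 91087 / 86400 ≈ 1.05

91087 seconds (25.3 hours / 1.05 days)


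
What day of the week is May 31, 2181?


Thursday

Zeller's congruence:
q=31, m=5, k=81, j=21
h = (31 + ⌊13×6/5⌋ + 81 + ⌊81/4⌋ + ⌊21/4⌋ - 2×21) mod 7
= (31 + 15 + 81 + 20 + 5 - 42) mod 7
= 110 mod 7 = 5
h=5 → Thursday


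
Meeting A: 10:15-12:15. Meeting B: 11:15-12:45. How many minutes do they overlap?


Meeting A: 615-735 (in minutes from midnight)
Meeting B: 675-765
Overlap start = max(615, 675) = 675
Overlap end = min(735, 765) = 735
Overlap = max(0, 735 - 675) = 60 min

60 minutes


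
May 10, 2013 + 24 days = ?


June 3, 2013

Start: May 10, 2013
Add 24 days
May 10 → June 1: 31 - 10 + 1 = 22 days (24 - 22 = 2 left)
June 1 + 2 = June 3, 2013


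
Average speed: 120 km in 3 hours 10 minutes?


37.9 km/h

Distance: 120 km
Time: 3h 10m = 190 min = 190/60 = 19/6 hours
Speed = 120 ÷ (19/6) = 120 × 6 / 19 = 720/19 ≈ 37.9 km/h


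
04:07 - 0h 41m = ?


Start: 247 minutes from midnight
Subtract: 41 minutes
Remaining: 247 - 41 = 206
Hours: 3, Minutes: 26

03:26


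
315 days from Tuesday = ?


Start: Tuesday (index 1)
(1 + 315) mod 7
= 316 mod 7
= 1
Index 1 → Tuesday

Tuesday


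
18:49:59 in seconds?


Hours: 18 × 3600 = 64800
Minutes: 49 × 60 = 2940
Seconds: 59
Total = 64800 + 2940 + 59 = 67799

67799 seconds


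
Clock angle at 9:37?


Hour hand = 9×30 + 37×0.5 = 288.5°
Minute hand = 37×6 = 222°
Difference = |288.5 - 222| = 66.5°

66.5°


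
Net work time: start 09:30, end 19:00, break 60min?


8h 30m (510 minutes)

Total time = (19×60+0) - (9×60+30)
= 1140 - 570 = 570 min
Minus break: 570 - 60 = 510 min
= 8h 30m


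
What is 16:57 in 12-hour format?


Hour: 16
16 - 12 = 4 → PM

4:57 PM


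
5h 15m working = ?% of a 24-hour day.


21.9%

Time: 315 minutes
Day: 1440 minutes
Percentage = (315/1440) × 100 ≈ 21.9%


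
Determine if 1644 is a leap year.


Rules: divisible by 4 AND (not by 100 OR by 400)
1644 ÷ 4 = 411 exactly → divisible by 4
1644 ÷ 100 = 16 remainder 44 → not divisible by 100
Divisible by 4 but not by 100 → leap year

Yes


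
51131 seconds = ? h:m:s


Hours: 51131 ÷ 3600 = 14 remainder 731
Minutes: 731 ÷ 60 = 12 remainder 11
Seconds: 11

14h 12m 11s


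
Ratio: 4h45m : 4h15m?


19:17 (1.12)

Duration 1: 285 minutes
Duration 2: 255 minutes
Ratio = 285:255
GCD = 15
Simplified = 19:17
As a decimal: 19/17 ≈ 1.12


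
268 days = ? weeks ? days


38 weeks 2 days

Weeks: 268 ÷ 7 = 38 remainder 2


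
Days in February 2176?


29 days

Month: February (month 2)
February: 28 or 29 (leap year)
2176 leap year? Yes


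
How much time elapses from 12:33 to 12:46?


End time in minutes: 12×60 + 46 = 766
Start time in minutes: 12×60 + 33 = 753
Difference = 766 - 753 = 13 minutes
= 0 hours 13 minutes

0h 13m


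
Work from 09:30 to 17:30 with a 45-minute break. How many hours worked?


Total time = (17×60+30) - (9×60+30)
= 1050 - 570 = 480 min
Minus break: 480 - 45 = 435 min
= 7h 15m

7h 15m (435 minutes)


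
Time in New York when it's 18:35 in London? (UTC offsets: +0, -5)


13:35

Time difference = UTC-5 - UTC+0 = -5 hours
New hour = (18 -5) mod 24
= 13 mod 24 = 13
Minutes unchanged → 13:35


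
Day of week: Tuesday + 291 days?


Saturday

Start: Tuesday (index 1)
(1 + 291) mod 7
= 292 mod 7
= 5
Index 5 → Saturday


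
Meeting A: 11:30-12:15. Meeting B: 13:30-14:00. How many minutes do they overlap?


Meeting A: 690-735 (in minutes from midnight)
Meeting B: 810-840
Overlap start = max(690, 810) = 810
Overlap end = min(735, 840) = 735
Overlap = max(0, 735 - 810) = 0 min

0 minutes


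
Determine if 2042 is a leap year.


No

Rules: divisible by 4 AND (not by 100 OR by 400)
2042 ÷ 4 = 510 remainder 2 → not divisible by 4
Not divisible by 4 → not a leap year


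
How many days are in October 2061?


31 days

Month: October (month 10)
October has 31 days


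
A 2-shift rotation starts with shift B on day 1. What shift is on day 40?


Shift A

Shifts: A, B
Start: B (index 1)
Day 40: (1 + 40 - 1) mod 2
= 40 mod 2
= 0
Index 0 → shift A


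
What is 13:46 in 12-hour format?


Hour: 13
13 - 12 = 1 → PM

1:46 PM


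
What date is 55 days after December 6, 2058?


January 30, 2059

Start: December 6, 2058
Add 55 days
December 6 → January 1: 31 - 6 + 1 = 26 days (55 - 26 = 29 left)
January 1 + 29 = January 30, 2059


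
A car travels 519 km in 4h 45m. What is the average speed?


109.3 km/h

Distance: 519 km
Time: 4h 45m = 285 min = 285/60 = 19/4 hours
Speed = 519 ÷ (19/4) = 519 × 4 / 19 = 2076/19 ≈ 109.3 km/h


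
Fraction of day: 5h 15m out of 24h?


Total minutes: 5×60 + 15 = 315
Day = 24×60 = 1440 minutes
Fraction = 315/1440 ≈ 0.2188
As a percentage: 315/1440 × 100 ≈ 21.88%

0.2188 (21.88%)


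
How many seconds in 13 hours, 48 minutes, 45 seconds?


Hours: 13 × 3600 = 46800
Minutes: 48 × 60 = 2880
Seconds: 45
Total = 46800 + 2880 + 45 = 49725

49725 seconds


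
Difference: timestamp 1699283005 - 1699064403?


Difference = 1699283005 - 1699064403 = 218602 seconds
In hours: 218602 / 3600 ≈ 60.7
In days: 218602 / 86400 ≈ 2.53

218602 seconds (60.7 hours / 2.53 days)


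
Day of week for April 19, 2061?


Tuesday

Zeller's congruence:
q=19, m=4, k=61, j=20
h = (19 + ⌊13×5/5⌋ + 61 + ⌊61/4⌋ + ⌊20/4⌋ - 2×20) mod 7
= (19 + 13 + 61 + 15 + 5 - 40) mod 7
= 73 mod 7 = 3
h=3 → Tuesday


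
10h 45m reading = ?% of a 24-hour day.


44.8%

Time: 645 minutes
Day: 1440 minutes
Percentage = (645/1440) × 100 ≈ 44.8%


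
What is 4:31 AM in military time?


Input: 4:31 AM
AM hour stays: 4

04:31


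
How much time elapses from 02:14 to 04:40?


2h 26m

End time in minutes: 4×60 + 40 = 280
Start time in minutes: 2×60 + 14 = 134
Difference = 280 - 134 = 146 minutes
= 2 hours 26 minutes


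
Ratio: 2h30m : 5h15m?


Duration 1: 150 minutes
Duration 2: 315 minutes
Ratio = 150:315
GCD = 15
Simplified = 10:21
As a decimal: 10/21 ≈ 0.48

10:21 (0.48)


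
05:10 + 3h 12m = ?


08:22

Start: 310 minutes from midnight
Add: 192 minutes
Total: 502 minutes
Hours: 502 ÷ 60 = 8 remainder 22


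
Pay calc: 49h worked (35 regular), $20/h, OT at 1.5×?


$1120.00

Regular: 35h × $20 = $700.00
Overtime: 49 - 35 = 14h
OT pay: 14h × $20 × 1.5 = $420.00
Total = $700.00 + $420.00 = $1120.00


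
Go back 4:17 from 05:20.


01:03

Start: 320 minutes from midnight
Subtract: 257 minutes
Remaining: 320 - 257 = 63
Hours: 1, Minutes: 3


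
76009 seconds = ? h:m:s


21h 6m 49s

Hours: 76009 ÷ 3600 = 21 remainder 409
Minutes: 409 ÷ 60 = 6 remainder 49
Seconds: 49


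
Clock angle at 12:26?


Hour hand (12 ≡ 0 on the dial): 0×30 + 26×0.5 = 13.0°
Minute hand = 26×6 = 156°
Difference = |13.0 - 156| = 143.0°

143.0°


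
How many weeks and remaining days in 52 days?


7 weeks 3 days

Weeks: 52 ÷ 7 = 7 remainder 3


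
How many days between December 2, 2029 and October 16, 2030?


From December 2, 2029 to October 16, 2030
Rest of December 2029: 31 - 2 = 29
Full months: January 31, February 2030 28, March 31, April 30, May 31, June 30, July 31, August 31, September 30
Days into October 2030: 16
Total = 29 + 31 + 28 + 31 + 30 + 31 + 30 + 31 + 31 + 30 + 16 = 318 days

318 days


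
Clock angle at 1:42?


159.0°

Hour hand = 1×30 + 42×0.5 = 51.0°
Minute hand = 42×6 = 252°
Difference = |51.0 - 252| = 201.0°
Since > 180°: 360 - 201.0 = 159.0°


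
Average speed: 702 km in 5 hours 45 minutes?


Distance: 702 km
Time: 5h 45m = 345 min = 345/60 = 23/4 hours
Speed = 702 ÷ (23/4) = 702 × 4 / 23 = 2808/23 ≈ 122.1 km/h

122.1 km/h


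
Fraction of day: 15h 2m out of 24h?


0.6264 (62.64%)

Total minutes: 15×60 + 2 = 902
Day = 24×60 = 1440 minutes
Fraction = 902/1440 ≈ 0.6264
As a percentage: 902/1440 × 100 ≈ 62.64%


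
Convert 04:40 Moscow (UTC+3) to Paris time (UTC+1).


02:40

Time difference = UTC+1 - UTC+3 = -2 hours
New hour = (4 -2) mod 24
= 2 mod 24 = 2
Minutes unchanged → 02:40


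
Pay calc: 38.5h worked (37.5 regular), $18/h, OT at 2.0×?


Regular: 37.5h × $18 = $675.00
Overtime: 38.5 - 37.5 = 1.0h
OT pay: 1.0h × $18 × 2.0 = $36.00
Total = $675.00 + $36.00 = $711.00

$711.00


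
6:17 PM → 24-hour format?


18:17

Input: 6:17 PM
PM: 6 + 12 = 18


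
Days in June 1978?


Month: June (month 6)
June has 30 days

30 days


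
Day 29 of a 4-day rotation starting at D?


Shifts: A, B, C, D
Start: D (index 3)
Day 29: (3 + 29 - 1) mod 4
= 31 mod 4
= 3
Index 3 → shift D

Shift D


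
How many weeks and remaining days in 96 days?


13 weeks 5 days

Weeks: 96 ÷ 7 = 13 remainder 5


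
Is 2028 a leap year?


Yes

Rules: divisible by 4 AND (not by 100 OR by 400)
2028 ÷ 4 = 507 exactly → divisible by 4
2028 ÷ 100 = 20 remainder 28 → not divisible by 100
Divisible by 4 but not by 100 → leap year


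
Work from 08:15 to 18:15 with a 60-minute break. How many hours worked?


Total time = (18×60+15) - (8×60+15)
= 1095 - 495 = 600 min
Minus break: 600 - 60 = 540 min
= 9h 0m

9h 0m (540 minutes)


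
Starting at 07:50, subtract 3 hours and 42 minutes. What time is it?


Start: 470 minutes from midnight
Subtract: 222 minutes
Remaining: 470 - 222 = 248
Hours: 4, Minutes: 8

04:08


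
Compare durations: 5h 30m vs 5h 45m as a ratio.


22:23 (0.96)

Duration 1: 330 minutes
Duration 2: 345 minutes
Ratio = 330:345
GCD = 15
Simplified = 22:23
As a decimal: 22/23 ≈ 0.96


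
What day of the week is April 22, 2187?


Zeller's congruence:
q=22, m=4, k=87, j=21
h = (22 + ⌊13×5/5⌋ + 87 + ⌊87/4⌋ + ⌊21/4⌋ - 2×21) mod 7
= (22 + 13 + 87 + 21 + 5 - 42) mod 7
= 106 mod 7 = 1
h=1 → Sunday

Sunday


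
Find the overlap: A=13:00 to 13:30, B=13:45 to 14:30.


Meeting A: 780-810 (in minutes from midnight)
Meeting B: 825-870
Overlap start = max(780, 825) = 825
Overlap end = min(810, 870) = 810
Overlap = max(0, 810 - 825) = 0 min

0 minutes


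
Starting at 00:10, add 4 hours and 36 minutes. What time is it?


Start: 10 minutes from midnight
Add: 276 minutes
Total: 286 minutes
Hours: 286 ÷ 60 = 4 remainder 46

04:46


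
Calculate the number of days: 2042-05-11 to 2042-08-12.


93 days

From May 11, 2042 to August 12, 2042
Rest of May 2042: 31 - 11 = 20
Full months: June 30, July 31
Days into August 2042: 12
Total = 20 + 30 + 31 + 12 = 93 days


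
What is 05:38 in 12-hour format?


Hour: 5
5 < 12 → AM

5:38 AM


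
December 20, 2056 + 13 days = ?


Start: December 20, 2056
Add 13 days
December 20 → January 1: 31 - 20 + 1 = 12 days (13 - 12 = 1 left)
January 1 + 1 = January 2, 2057

January 2, 2057


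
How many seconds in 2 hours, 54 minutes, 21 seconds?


10461 seconds

Hours: 2 × 3600 = 7200
Minutes: 54 × 60 = 3240
Seconds: 21
Total = 7200 + 3240 + 21 = 10461


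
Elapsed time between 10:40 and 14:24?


End time in minutes: 14×60 + 24 = 864
Start time in minutes: 10×60 + 40 = 640
Difference = 864 - 640 = 224 minutes
= 3 hours 44 minutes

3h 44m


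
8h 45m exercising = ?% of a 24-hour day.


36.5%

Time: 525 minutes
Day: 1440 minutes
Percentage = (525/1440) × 100 ≈ 36.5%


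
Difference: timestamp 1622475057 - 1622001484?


473573 seconds (131.5 hours / 5.48 days)

Difference = 1622475057 - 1622001484 = 473573 seconds
In hours: 473573 / 3600 ≈ 131.5
In days: 473573 / 86400 ≈ 5.48


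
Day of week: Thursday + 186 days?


Start: Thursday (index 3)
(3 + 186) mod 7
= 189 mod 7
= 0
Index 0 → Monday

Monday


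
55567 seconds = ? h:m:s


15h 26m 7s

Hours: 55567 ÷ 3600 = 15 remainder 1567
Minutes: 1567 ÷ 60 = 26 remainder 7
Seconds: 7


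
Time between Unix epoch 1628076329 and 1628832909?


Difference = 1628832909 - 1628076329 = 756580 seconds
In hours: 756580 / 3600 ≈ 210.2
In days: 756580 / 86400 ≈ 8.76

756580 seconds (210.2 hours / 8.76 days)


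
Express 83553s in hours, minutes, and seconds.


Hours: 83553 ÷ 3600 = 23 remainder 753
Minutes: 753 ÷ 60 = 12 remainder 33
Seconds: 33

23h 12m 33s


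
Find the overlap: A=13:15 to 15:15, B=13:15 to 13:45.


30 minutes

Meeting A: 795-915 (in minutes from midnight)
Meeting B: 795-825
Overlap start = max(795, 795) = 795
Overlap end = min(915, 825) = 825
Overlap = max(0, 825 - 795) = 30 min


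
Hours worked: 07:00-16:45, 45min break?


9h 0m (540 minutes)

Total time = (16×60+45) - (7×60+0)
= 1005 - 420 = 585 min
Minus break: 585 - 45 = 540 min
= 9h 0m


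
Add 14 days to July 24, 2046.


Start: July 24, 2046
Add 14 days
July 24 → August 1: 31 - 24 + 1 = 8 days (14 - 8 = 6 left)
August 1 + 6 = August 7, 2046

August 7, 2046


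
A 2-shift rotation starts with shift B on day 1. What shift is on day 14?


Shift A

Shifts: A, B
Start: B (index 1)
Day 14: (1 + 14 - 1) mod 2
= 14 mod 2
= 0
Index 0 → shift A


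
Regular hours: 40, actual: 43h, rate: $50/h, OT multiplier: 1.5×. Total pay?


Regular: 40h × $50 = $2000.00
Overtime: 43 - 40 = 3h
OT pay: 3h × $50 × 1.5 = $225.00
Total = $2000.00 + $225.00 = $2225.00

$2225.00


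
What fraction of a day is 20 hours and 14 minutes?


Total minutes: 20×60 + 14 = 1214
Day = 24×60 = 1440 minutes
Fraction = 1214/1440 ≈ 0.8431
As a percentage: 1214/1440 × 100 ≈ 84.31%

0.8431 (84.31%)


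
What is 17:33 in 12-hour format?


5:33 PM

Hour: 17
17 - 12 = 5 → PM


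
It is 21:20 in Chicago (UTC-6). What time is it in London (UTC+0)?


03:20 (next day)

Time difference = UTC+0 - UTC-6 = +6 hours
New hour = (21 + 6) mod 24
= 27 mod 24 = 3
Minutes unchanged → 03:20; 27 ≥ 24 → next day


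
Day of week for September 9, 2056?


Saturday

Zeller's congruence:
q=9, m=9, k=56, j=20
h = (9 + ⌊13×10/5⌋ + 56 + ⌊56/4⌋ + ⌊20/4⌋ - 2×20) mod 7
= (9 + 26 + 56 + 14 + 5 - 40) mod 7
= 70 mod 7 = 0
h=0 → Saturday


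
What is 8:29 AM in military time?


Input: 8:29 AM
AM hour stays: 8

08:29


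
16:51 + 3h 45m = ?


Start: 1011 minutes from midnight
Add: 225 minutes
Total: 1236 minutes
Hours: 1236 ÷ 60 = 20 remainder 36

20:36


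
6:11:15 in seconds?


Hours: 6 × 3600 = 21600
Minutes: 11 × 60 = 660
Seconds: 15
Total = 21600 + 660 + 15 = 22275

22275 seconds


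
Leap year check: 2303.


No

Rules: divisible by 4 AND (not by 100 OR by 400)
2303 ÷ 4 = 575 remainder 3 → not divisible by 4
Not divisible by 4 → not a leap year


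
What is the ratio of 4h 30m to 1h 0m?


9:2 (4.50)

Duration 1: 270 minutes
Duration 2: 60 minutes
Ratio = 270:60
GCD = 30
Simplified = 9:2
As a decimal: 9/2 = 4.50


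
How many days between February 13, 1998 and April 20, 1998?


From February 13, 1998 to April 20, 1998
Rest of February 1998: 28 - 13 = 15
Full months: March 31
Days into April 1998: 20
Total = 15 + 31 + 20 = 66 days

66 days


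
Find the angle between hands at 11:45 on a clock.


Hour hand = 11×30 + 45×0.5 = 352.5°
Minute hand = 45×6 = 270°
Difference = |352.5 - 270| = 82.5°

82.5°


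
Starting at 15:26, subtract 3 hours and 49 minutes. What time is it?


Start: 926 minutes from midnight
Subtract: 229 minutes
Remaining: 926 - 229 = 697
Hours: 11, Minutes: 37

11:37


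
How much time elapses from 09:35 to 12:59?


End time in minutes: 12×60 + 59 = 779
Start time in minutes: 9×60 + 35 = 575
Difference = 779 - 575 = 204 minutes
= 3 hours 24 minutes

3h 24m


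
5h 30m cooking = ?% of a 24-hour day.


22.9%

Time: 330 minutes
Day: 1440 minutes
Percentage = (330/1440) × 100 ≈ 22.9%


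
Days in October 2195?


Month: October (month 10)
October has 31 days

31 days


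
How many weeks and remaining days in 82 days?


11 weeks 5 days

Weeks: 82 ÷ 7 = 11 remainder 5


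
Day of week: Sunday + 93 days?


Start: Sunday (index 6)
(6 + 93) mod 7
= 99 mod 7
= 1
Index 1 → Tuesday

Tuesday


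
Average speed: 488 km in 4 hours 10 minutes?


Distance: 488 km
Time: 4h 10m = 250 min = 250/60 = 25/6 hours
Speed = 488 ÷ (25/6) = 488 × 6 / 25 = 2928/25 ≈ 117.1 km/h

117.1 km/h


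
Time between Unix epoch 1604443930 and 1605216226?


772296 seconds (214.5 hours / 8.94 days)

Difference = 1605216226 - 1604443930 = 772296 seconds
In hours: 772296 / 3600 ≈ 214.5
In days: 772296 / 86400 ≈ 8.94


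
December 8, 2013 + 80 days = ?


Start: December 8, 2013
Add 80 days
December 8 → January 1: 31 - 8 + 1 = 24 days (80 - 24 = 56 left)
January 1 → February 1: 31 - 1 + 1 = 31 days (56 - 31 = 25 left)
February 1 + 25 = February 26, 2014

February 26, 2014


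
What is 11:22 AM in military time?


Input: 11:22 AM
AM hour stays: 11

11:22


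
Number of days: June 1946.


30 days

Month: June (month 6)
June has 30 days


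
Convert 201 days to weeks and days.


28 weeks 5 days

Weeks: 201 ÷ 7 = 28 remainder 5


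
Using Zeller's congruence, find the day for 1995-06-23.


Friday

Zeller's congruence:
q=23, m=6, k=95, j=19
h = (23 + ⌊13×7/5⌋ + 95 + ⌊95/4⌋ + ⌊19/4⌋ - 2×19) mod 7
= (23 + 18 + 95 + 23 + 4 - 38) mod 7
= 125 mod 7 = 6
h=6 → Friday


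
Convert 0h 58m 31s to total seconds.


Hours: 0 × 3600 = 0
Minutes: 58 × 60 = 3480
Seconds: 31
Total = 0 + 3480 + 31 = 3511

3511 seconds


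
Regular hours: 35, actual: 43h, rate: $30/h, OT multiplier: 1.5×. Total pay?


$1410.00

Regular: 35h × $30 = $1050.00
Overtime: 43 - 35 = 8h
OT pay: 8h × $30 × 1.5 = $360.00
Total = $1050.00 + $360.00 = $1410.00


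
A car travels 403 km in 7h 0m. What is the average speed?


Distance: 403 km
Time: 7 hours
Speed = 403 / 7 ≈ 57.6 km/h

57.6 km/h


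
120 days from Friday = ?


Start: Friday (index 4)
(4 + 120) mod 7
= 124 mod 7
= 5
Index 5 → Saturday

Saturday


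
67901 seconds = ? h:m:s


18h 51m 41s

Hours: 67901 ÷ 3600 = 18 remainder 3101
Minutes: 3101 ÷ 60 = 51 remainder 41
Seconds: 41


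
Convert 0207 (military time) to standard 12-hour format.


Hour: 2
2 < 12 → AM

2:07 AM


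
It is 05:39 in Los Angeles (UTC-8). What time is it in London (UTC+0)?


Time difference = UTC+0 - UTC-8 = +8 hours
New hour = (5 + 8) mod 24
= 13 mod 24 = 13
Minutes unchanged → 13:39

13:39


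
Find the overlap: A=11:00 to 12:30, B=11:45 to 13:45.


Meeting A: 660-750 (in minutes from midnight)
Meeting B: 705-825
Overlap start = max(660, 705) = 705
Overlap end = min(750, 825) = 750
Overlap = max(0, 750 - 705) = 45 min

45 minutes


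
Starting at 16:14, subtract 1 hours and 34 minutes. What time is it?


14:40

Start: 974 minutes from midnight
Subtract: 94 minutes
Remaining: 974 - 94 = 880
Hours: 14, Minutes: 40


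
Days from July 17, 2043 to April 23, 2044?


From July 17, 2043 to April 23, 2044
Rest of July 2043: 31 - 17 = 14
Full months: August 31, September 30, October 31, November 30, December 31, January 31, February 2044 29, March 31
Days into April 2044: 23
Total = 14 + 31 + 30 + 31 + 30 + 31 + 31 + 29 + 31 + 23 = 281 days

281 days


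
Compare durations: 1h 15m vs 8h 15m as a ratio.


5:33 (0.15)

Duration 1: 75 minutes
Duration 2: 495 minutes
Ratio = 75:495
GCD = 15
Simplified = 5:33
As a decimal: 5/33 ≈ 0.15


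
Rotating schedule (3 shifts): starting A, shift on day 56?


Shift B

Shifts: A, B, C
Start: A (index 0)
Day 56: (0 + 56 - 1) mod 3
= 55 mod 3
= 1
Index 1 → shift B


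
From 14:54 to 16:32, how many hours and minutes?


End time in minutes: 16×60 + 32 = 992
Start time in minutes: 14×60 + 54 = 894
Difference = 992 - 894 = 98 minutes
= 1 hours 38 minutes

1h 38m


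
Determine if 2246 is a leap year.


Rules: divisible by 4 AND (not by 100 OR by 400)
2246 ÷ 4 = 561 remainder 2 → not divisible by 4
Not divisible by 4 → not a leap year

No


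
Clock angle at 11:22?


Hour hand = 11×30 + 22×0.5 = 341.0°
Minute hand = 22×6 = 132°
Difference = |341.0 - 132| = 209.0°
Since > 180°: 360 - 209.0 = 151.0°

151.0°


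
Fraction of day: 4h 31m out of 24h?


Total minutes: 4×60 + 31 = 271
Day = 24×60 = 1440 minutes
Fraction = 271/1440 ≈ 0.1882
As a percentage: 271/1440 × 100 ≈ 18.82%

0.1882 (18.82%)


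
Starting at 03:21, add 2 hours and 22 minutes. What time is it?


05:43

Start: 201 minutes from midnight
Add: 142 minutes
Total: 343 minutes
Hours: 343 ÷ 60 = 5 remainder 43


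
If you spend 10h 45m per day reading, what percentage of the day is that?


Time: 645 minutes
Day: 1440 minutes
Percentage = (645/1440) × 100 ≈ 44.8%

44.8%


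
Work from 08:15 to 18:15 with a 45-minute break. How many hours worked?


9h 15m (555 minutes)

Total time = (18×60+15) - (8×60+15)
= 1095 - 495 = 600 min
Minus break: 600 - 45 = 555 min
= 9h 15m


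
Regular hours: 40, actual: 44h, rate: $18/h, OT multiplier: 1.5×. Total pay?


$828.00

Regular: 40h × $18 = $720.00
Overtime: 44 - 40 = 4h
OT pay: 4h × $18 × 1.5 = $108.00
Total = $720.00 + $108.00 = $828.00


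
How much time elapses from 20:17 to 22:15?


End time in minutes: 22×60 + 15 = 1335
Start time in minutes: 20×60 + 17 = 1217
Difference = 1335 - 1217 = 118 minutes
= 1 hours 58 minutes

1h 58m


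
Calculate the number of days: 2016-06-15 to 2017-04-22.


From June 15, 2016 to April 22, 2017
Rest of June 2016: 30 - 15 = 15
Full months: July 31, August 31, September 30, October 31, November 30, December 31, January 31, February 2017 28, March 31
Days into April 2017: 22
Total = 15 + 31 + 31 + 30 + 31 + 30 + 31 + 31 + 28 + 31 + 22 = 311 days

311 days


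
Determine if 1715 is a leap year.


Rules: divisible by 4 AND (not by 100 OR by 400)
1715 ÷ 4 = 428 remainder 3 → not divisible by 4
Not divisible by 4 → not a leap year

No


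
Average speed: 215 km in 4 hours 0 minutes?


53.8 km/h

Distance: 215 km
Time: 4 hours
Speed = 215 / 4 ≈ 53.8 km/h


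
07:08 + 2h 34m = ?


09:42

Start: 428 minutes from midnight
Add: 154 minutes
Total: 582 minutes
Hours: 582 ÷ 60 = 9 remainder 42


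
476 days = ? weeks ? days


Weeks: 476 ÷ 7 = 68 remainder 0

68 weeks 0 days


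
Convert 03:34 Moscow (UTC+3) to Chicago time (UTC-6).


Time difference = UTC-6 - UTC+3 = -9 hours
New hour = (3 -9) mod 24
= -6 mod 24 = 18
Minutes unchanged → 18:34; -6 < 0 → previous day

18:34 (previous day)


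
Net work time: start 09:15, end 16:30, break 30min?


Total time = (16×60+30) - (9×60+15)
= 990 - 555 = 435 min
Minus break: 435 - 30 = 405 min
= 6h 45m

6h 45m (405 minutes)


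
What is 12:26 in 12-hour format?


Hour: 12
12 → 12 PM (noon)

12:26 PM


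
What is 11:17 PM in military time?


Input: 11:17 PM
PM: 11 + 12 = 23

23:17


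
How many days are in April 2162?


30 days

Month: April (month 4)
April has 30 days


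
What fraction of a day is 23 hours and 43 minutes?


0.9882 (98.82%)

Total minutes: 23×60 + 43 = 1423
Day = 24×60 = 1440 minutes
Fraction = 1423/1440 ≈ 0.9882
As a percentage: 1423/1440 × 100 ≈ 98.82%


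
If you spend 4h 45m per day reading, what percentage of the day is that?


19.8%

Time: 285 minutes
Day: 1440 minutes
Percentage = (285/1440) × 100 ≈ 19.8%


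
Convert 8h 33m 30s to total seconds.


Hours: 8 × 3600 = 28800
Minutes: 33 × 60 = 1980
Seconds: 30
Total = 28800 + 1980 + 30 = 30810

30810 seconds


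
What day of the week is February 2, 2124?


Wednesday

Zeller's congruence:
q=2, m=14, k=23, j=21
h = (2 + ⌊13×15/5⌋ + 23 + ⌊23/4⌋ + ⌊21/4⌋ - 2×21) mod 7
= (2 + 39 + 23 + 5 + 5 - 42) mod 7
= 32 mod 7 = 4
h=4 → Wednesday


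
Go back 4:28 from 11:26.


Start: 686 minutes from midnight
Subtract: 268 minutes
Remaining: 686 - 268 = 418
Hours: 6, Minutes: 58

06:58


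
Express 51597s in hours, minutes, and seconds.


14h 19m 57s

Hours: 51597 ÷ 3600 = 14 remainder 1197
Minutes: 1197 ÷ 60 = 19 remainder 57
Seconds: 57


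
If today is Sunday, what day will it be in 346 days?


Start: Sunday (index 6)
(6 + 346) mod 7
= 352 mod 7
= 2
Index 2 → Wednesday

Wednesday


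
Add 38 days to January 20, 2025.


February 27, 2025

Start: January 20, 2025
Add 38 days
January 20 → February 1: 31 - 20 + 1 = 12 days (38 - 12 = 26 left)
February 1 + 26 = February 27, 2025


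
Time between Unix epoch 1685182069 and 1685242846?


Difference = 1685242846 - 1685182069 = 60777 seconds
In hours: 60777 / 3600 ≈ 16.9
In days: 60777 / 86400 ≈ 0.70

60777 seconds (16.9 hours / 0.70 days)


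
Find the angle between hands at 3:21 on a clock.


25.5°

Hour hand = 3×30 + 21×0.5 = 100.5°
Minute hand = 21×6 = 126°
Difference = |100.5 - 126| = 25.5°


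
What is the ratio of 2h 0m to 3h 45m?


Duration 1: 120 minutes
Duration 2: 225 minutes
Ratio = 120:225
GCD = 15
Simplified = 8:15
As a decimal: 8/15 ≈ 0.53

8:15 (0.53)


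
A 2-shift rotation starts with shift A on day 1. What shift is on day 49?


Shifts: A, B
Start: A (index 0)
Day 49: (0 + 49 - 1) mod 2
= 48 mod 2
= 0
Index 0 → shift A

Shift A


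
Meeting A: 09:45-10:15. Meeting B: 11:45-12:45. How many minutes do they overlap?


Meeting A: 585-615 (in minutes from midnight)
Meeting B: 705-765
Overlap start = max(585, 705) = 705
Overlap end = min(615, 765) = 615
Overlap = max(0, 615 - 705) = 0 min

0 minutes


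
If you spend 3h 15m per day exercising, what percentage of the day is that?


Time: 195 minutes
Day: 1440 minutes
Percentage = (195/1440) × 100 ≈ 13.5%

13.5%


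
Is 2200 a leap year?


Rules: divisible by 4 AND (not by 100 OR by 400)
2200 ÷ 4 = 550 exactly → divisible by 4
2200 ÷ 100 = 22 exactly → divisible by 100
2200 ÷ 400 = 5 remainder 200 → not divisible by 400
Divisible by 100 but not by 400 → not a leap year

No


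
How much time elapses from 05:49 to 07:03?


End time in minutes: 7×60 + 3 = 423
Start time in minutes: 5×60 + 49 = 349
Difference = 423 - 349 = 74 minutes
= 1 hours 14 minutes

1h 14m


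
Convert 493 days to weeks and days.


70 weeks 3 days

Weeks: 493 ÷ 7 = 70 remainder 3


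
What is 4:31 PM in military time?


16:31

Input: 4:31 PM
PM: 4 + 12 = 16


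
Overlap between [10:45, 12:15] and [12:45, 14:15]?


Meeting A: 645-735 (in minutes from midnight)
Meeting B: 765-855
Overlap start = max(645, 765) = 765
Overlap end = min(735, 855) = 735
Overlap = max(0, 735 - 765) = 0 min

0 minutes


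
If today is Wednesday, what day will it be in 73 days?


Start: Wednesday (index 2)
(2 + 73) mod 7
= 75 mod 7
= 5
Index 5 → Saturday

Saturday


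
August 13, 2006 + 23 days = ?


September 5, 2006

Start: August 13, 2006
Add 23 days
August 13 → September 1: 31 - 13 + 1 = 19 days (23 - 19 = 4 left)
September 1 + 4 = September 5, 2006


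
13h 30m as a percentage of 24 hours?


0.5625 (56.25%)

Total minutes: 13×60 + 30 = 810
Day = 24×60 = 1440 minutes
Fraction = 810/1440 = 0.5625
As a percentage: 810/1440 × 100 = 56.25%


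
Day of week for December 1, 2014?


Zeller's congruence:
q=1, m=12, k=14, j=20
h = (1 + ⌊13×13/5⌋ + 14 + ⌊14/4⌋ + ⌊20/4⌋ - 2×20) mod 7
= (1 + 33 + 14 + 3 + 5 - 40) mod 7
= 16 mod 7 = 2
h=2 → Monday

Monday


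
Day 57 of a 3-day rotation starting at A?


Shift C

Shifts: A, B, C
Start: A (index 0)
Day 57: (0 + 57 - 1) mod 3
= 56 mod 3
= 2
Index 2 → shift C


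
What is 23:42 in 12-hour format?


Hour: 23
23 - 12 = 11 → PM

11:42 PM


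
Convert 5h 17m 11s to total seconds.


Hours: 5 × 3600 = 18000
Minutes: 17 × 60 = 1020
Seconds: 11
Total = 18000 + 1020 + 11 = 19031

19031 seconds


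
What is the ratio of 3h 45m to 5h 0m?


3:4 (0.75)

Duration 1: 225 minutes
Duration 2: 300 minutes
Ratio = 225:300
GCD = 75
Simplified = 3:4
As a decimal: 3/4 = 0.75


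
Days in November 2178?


Month: November (month 11)
November has 30 days

30 days


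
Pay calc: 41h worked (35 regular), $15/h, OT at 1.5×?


Regular: 35h × $15 = $525.00
Overtime: 41 - 35 = 6h
OT pay: 6h × $15 × 1.5 = $135.00
Total = $525.00 + $135.00 = $660.00

$660.00


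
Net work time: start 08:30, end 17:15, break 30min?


8h 15m (495 minutes)

Total time = (17×60+15) - (8×60+30)
= 1035 - 510 = 525 min
Minus break: 525 - 30 = 495 min
= 8h 15m


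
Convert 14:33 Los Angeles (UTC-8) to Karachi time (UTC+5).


03:33 (next day)

Time difference = UTC+5 - UTC-8 = +13 hours
New hour = (14 + 13) mod 24
= 27 mod 24 = 3
Minutes unchanged → 03:33; 27 ≥ 24 → next day


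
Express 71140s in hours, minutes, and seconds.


Hours: 71140 ÷ 3600 = 19 remainder 2740
Minutes: 2740 ÷ 60 = 45 remainder 40
Seconds: 40

19h 45m 40s


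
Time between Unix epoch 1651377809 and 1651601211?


Difference = 1651601211 - 1651377809 = 223402 seconds
In hours: 223402 / 3600 ≈ 62.1
In days: 223402 / 86400 ≈ 2.59

223402 seconds (62.1 hours / 2.59 days)


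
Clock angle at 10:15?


142.5°

Hour hand = 10×30 + 15×0.5 = 307.5°
Minute hand = 15×6 = 90°
Difference = |307.5 - 90| = 217.5°
Since > 180°: 360 - 217.5 = 142.5°


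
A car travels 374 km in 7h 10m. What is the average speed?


52.2 km/h

Distance: 374 km
Time: 7h 10m = 430 min = 430/60 = 43/6 hours
Speed = 374 ÷ (43/6) = 374 × 6 / 43 = 2244/43 ≈ 52.2 km/h


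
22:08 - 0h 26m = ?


Start: 1328 minutes from midnight
Subtract: 26 minutes
Remaining: 1328 - 26 = 1302
Hours: 21, Minutes: 42

21:42


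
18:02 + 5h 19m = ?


Start: 1082 minutes from midnight
Add: 319 minutes
Total: 1401 minutes
Hours: 1401 ÷ 60 = 23 remainder 21

23:21


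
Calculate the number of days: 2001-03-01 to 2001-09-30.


213 days

From March 1, 2001 to September 30, 2001
Rest of March 2001: 31 - 1 = 30
Full months: April 30, May 31, June 30, July 31, August 31
Days into September 2001: 30
Total = 30 + 30 + 31 + 30 + 31 + 31 + 30 = 213 days


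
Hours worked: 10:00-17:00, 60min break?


6h 0m (360 minutes)

Total time = (17×60+0) - (10×60+0)
= 1020 - 600 = 420 min
Minus break: 420 - 60 = 360 min
= 6h 0m


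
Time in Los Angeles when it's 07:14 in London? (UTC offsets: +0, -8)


Time difference = UTC-8 - UTC+0 = -8 hours
New hour = (7 -8) mod 24
= -1 mod 24 = 23
Minutes unchanged → 23:14; -1 < 0 → previous day

23:14 (previous day)


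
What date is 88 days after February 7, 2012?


Start: February 7, 2012
Add 88 days
February 7 → March 1: 29 - 7 + 1 = 23 days (88 - 23 = 65 left)
March 1 → April 1: 31 - 1 + 1 = 31 days (65 - 31 = 34 left)
April 1 → May 1: 30 - 1 + 1 = 30 days (34 - 30 = 4 left)
May 1 + 4 = May 5, 2012

May 5, 2012
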